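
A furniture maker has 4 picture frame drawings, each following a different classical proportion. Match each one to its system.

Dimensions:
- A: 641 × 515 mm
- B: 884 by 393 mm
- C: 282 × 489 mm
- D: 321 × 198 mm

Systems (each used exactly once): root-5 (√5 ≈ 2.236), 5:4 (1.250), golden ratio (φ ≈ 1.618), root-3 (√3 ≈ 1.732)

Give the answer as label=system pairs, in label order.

A = 641/515 ≈ 1.245 → 5:4 (1.250)
B = 884/393 ≈ 2.249 → root-5 (2.236)
C = 489/282 ≈ 1.734 → root-3 (1.732)
D = 321/198 ≈ 1.621 → golden ratio (1.618)

A=5:4, B=root-5, C=root-3, D=golden ratio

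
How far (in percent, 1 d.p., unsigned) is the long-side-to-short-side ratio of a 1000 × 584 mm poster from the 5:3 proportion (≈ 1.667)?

2.7%

Ratio = 1000 / 584 ≈ 1.7123.
Ideal 5:3 ≈ 1.6667. |1.7123 − 1.6667| / 1.6667 ≈ 2.74% → 2.7%.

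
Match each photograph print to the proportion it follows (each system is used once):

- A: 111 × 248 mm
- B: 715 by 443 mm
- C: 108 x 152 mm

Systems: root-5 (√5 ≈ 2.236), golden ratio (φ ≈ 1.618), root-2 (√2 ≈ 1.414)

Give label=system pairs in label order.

A = 248/111 ≈ 2.234 → root-5 (2.236)
B = 715/443 ≈ 1.614 → golden ratio (1.618)
C = 152/108 ≈ 1.407 → root-2 (1.414)

A=root-5, B=golden ratio, C=root-2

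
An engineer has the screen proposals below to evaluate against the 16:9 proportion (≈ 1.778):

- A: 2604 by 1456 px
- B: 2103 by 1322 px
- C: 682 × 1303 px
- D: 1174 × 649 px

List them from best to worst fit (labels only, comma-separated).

Ratios: A = 2604 / 1456 ≈ 1.788; B = 2103 / 1322 ≈ 1.591; C = 1303 / 682 ≈ 1.911; D = 1174 / 649 ≈ 1.809.
|Δ from 1.778|: A 0.010; B 0.187; C 0.133; D 0.031.

A, D, C, B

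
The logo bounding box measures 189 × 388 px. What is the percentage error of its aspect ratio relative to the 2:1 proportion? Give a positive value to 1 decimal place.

2.6%

Ratio = 388 / 189 ≈ 2.0529.
Ideal 2:1 = 2.0000. |2.0529 − 2.0000| / 2.0000 ≈ 2.65% → 2.6%.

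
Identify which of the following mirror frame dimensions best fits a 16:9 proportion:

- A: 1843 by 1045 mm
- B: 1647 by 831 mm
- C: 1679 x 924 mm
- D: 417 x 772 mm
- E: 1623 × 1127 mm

Target 16:9 ≈ 1.778.
A: 1.764 (Δ0.014)  B: 1.982 (Δ0.204)  C: 1.817 (Δ0.039)  D: 1.851 (Δ0.073)  E: 1.440 (Δ0.338)

A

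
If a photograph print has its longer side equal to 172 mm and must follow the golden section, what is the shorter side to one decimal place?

golden ratio ≈ 1.61803.
Shorter side = 172 ÷ 1.61803 ≈ 106.302 → 106.3 mm.

106.3 mm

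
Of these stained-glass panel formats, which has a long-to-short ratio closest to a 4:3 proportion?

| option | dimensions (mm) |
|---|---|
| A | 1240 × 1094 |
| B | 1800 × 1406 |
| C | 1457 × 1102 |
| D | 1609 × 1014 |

Target 4:3 ≈ 1.333.
A: 1.133 (Δ0.200)  B: 1.280 (Δ0.053)  C: 1.322 (Δ0.011)  D: 1.587 (Δ0.254)

C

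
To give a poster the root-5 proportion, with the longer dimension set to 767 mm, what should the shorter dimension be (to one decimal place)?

343.0 mm

root-5 ≈ 2.23607.
Shorter side = 767 ÷ 2.23607 ≈ 343.013 → 343.0 mm.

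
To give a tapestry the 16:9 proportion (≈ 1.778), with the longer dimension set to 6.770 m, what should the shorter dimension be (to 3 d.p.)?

3.808 m

16:9 ≈ 1.77778.
Shorter side = 6.770 ÷ 1.77778 ≈ 3.80812 → 3.808 m.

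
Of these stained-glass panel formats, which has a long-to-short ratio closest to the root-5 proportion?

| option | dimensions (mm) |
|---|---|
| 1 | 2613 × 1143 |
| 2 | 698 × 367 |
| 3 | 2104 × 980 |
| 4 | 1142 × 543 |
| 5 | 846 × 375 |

5

Target root-5 ≈ 2.236.
1: 2.286 (Δ0.050)  2: 1.902 (Δ0.334)  3: 2.147 (Δ0.089)  4: 2.103 (Δ0.133)  5: 2.256 (Δ0.020)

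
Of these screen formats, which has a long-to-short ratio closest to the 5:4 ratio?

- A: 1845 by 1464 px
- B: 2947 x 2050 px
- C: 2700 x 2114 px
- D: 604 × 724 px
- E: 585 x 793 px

Target 5:4 ≈ 1.250.
A: 1.260 (Δ0.010)  B: 1.438 (Δ0.188)  C: 1.277 (Δ0.027)  D: 1.199 (Δ0.051)  E: 1.356 (Δ0.106)

A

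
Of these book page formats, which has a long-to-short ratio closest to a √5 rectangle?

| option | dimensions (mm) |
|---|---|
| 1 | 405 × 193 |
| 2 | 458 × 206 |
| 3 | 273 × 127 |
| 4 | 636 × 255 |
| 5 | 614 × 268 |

2

Target root-5 ≈ 2.236.
1: 2.098 (Δ0.138)  2: 2.223 (Δ0.013)  3: 2.150 (Δ0.086)  4: 2.494 (Δ0.258)  5: 2.291 (Δ0.055)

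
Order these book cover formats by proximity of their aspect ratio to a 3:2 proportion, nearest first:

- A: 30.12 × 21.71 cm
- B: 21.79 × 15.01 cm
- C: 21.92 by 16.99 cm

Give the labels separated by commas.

B, A, C

A: 30.12/21.71 ≈ 1.387 → |1.387 − 1.500| = 0.113
B: 21.79/15.01 ≈ 1.452 → |1.452 − 1.500| = 0.048
C: 21.92/16.99 ≈ 1.290 → |1.290 − 1.500| = 0.210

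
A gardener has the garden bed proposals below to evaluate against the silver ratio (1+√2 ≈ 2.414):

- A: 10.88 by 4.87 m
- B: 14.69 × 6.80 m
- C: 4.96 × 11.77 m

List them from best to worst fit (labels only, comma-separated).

C, A, B

Ratios: A = 10.88 / 4.87 ≈ 2.234; B = 14.69 / 6.80 ≈ 2.160; C = 11.77 / 4.96 ≈ 2.373.
|Δ from 2.414|: A 0.180; B 0.254; C 0.041.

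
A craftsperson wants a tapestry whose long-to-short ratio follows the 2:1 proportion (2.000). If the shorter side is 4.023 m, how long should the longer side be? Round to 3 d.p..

2:1 = 2.00000.
Longer side = 4.023 × 2.00000 ≈ 8.04600 → 8.046 m.

8.046 m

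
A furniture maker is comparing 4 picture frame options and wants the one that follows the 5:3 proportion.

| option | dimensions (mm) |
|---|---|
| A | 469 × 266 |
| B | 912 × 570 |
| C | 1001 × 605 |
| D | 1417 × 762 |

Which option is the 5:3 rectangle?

C

Target 5:3 ≈ 1.667.
A: 1.763 (Δ0.096)  B: 1.600 (Δ0.067)  C: 1.655 (Δ0.012)  D: 1.860 (Δ0.193)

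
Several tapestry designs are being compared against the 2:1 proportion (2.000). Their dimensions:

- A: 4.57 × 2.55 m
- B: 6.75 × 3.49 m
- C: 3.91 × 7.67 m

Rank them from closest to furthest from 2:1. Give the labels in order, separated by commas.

C, B, A

A: 4.57/2.55 ≈ 1.792 → |1.792 − 2.000| = 0.208
B: 6.75/3.49 ≈ 1.934 → |1.934 − 2.000| = 0.066
C: 7.67/3.91 ≈ 1.962 → |1.962 − 2.000| = 0.038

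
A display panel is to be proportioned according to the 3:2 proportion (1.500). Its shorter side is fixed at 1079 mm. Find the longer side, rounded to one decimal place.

1618.5 mm

3:2 = 1.50000.
Longer side = 1079 × 1.50000 ≈ 1618.500 → 1618.5 mm.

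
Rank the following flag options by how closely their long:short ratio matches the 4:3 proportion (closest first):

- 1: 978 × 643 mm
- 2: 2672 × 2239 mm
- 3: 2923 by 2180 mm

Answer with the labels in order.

3, 2, 1

Ratios: 1 = 978 / 643 ≈ 1.521; 2 = 2672 / 2239 ≈ 1.193; 3 = 2923 / 2180 ≈ 1.341.
|Δ from 1.333|: 1 0.188; 2 0.140; 3 0.008.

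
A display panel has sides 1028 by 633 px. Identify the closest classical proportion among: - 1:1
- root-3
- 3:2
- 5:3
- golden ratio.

Ratio = 1028 / 633 ≈ 1.624.
Distances: 1:1 1.000 (Δ 0.624); root-3 1.732 (Δ 0.108); 3:2 1.500 (Δ 0.124); 5:3 1.667 (Δ 0.043); golden ratio 1.618 (Δ 0.006).

golden ratio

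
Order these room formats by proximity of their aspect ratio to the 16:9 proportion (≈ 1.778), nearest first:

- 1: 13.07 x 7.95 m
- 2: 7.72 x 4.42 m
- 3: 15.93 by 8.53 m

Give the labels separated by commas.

2, 3, 1

1: 13.07/7.95 ≈ 1.644 → |1.644 − 1.778| = 0.134
2: 7.72/4.42 ≈ 1.747 → |1.747 − 1.778| = 0.031
3: 15.93/8.53 ≈ 1.868 → |1.868 − 1.778| = 0.090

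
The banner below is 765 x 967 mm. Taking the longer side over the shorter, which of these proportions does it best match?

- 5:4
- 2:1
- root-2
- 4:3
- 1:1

5:4

967/765 ≈ 1.264. Nearest candidates are 5:4 (1.250, off by 0.014) and 4:3 (1.333, off by 0.069).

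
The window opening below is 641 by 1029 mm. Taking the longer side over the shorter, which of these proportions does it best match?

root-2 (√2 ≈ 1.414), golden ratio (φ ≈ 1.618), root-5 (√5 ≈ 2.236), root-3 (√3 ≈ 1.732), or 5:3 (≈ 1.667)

Ratio = 1029 / 641 ≈ 1.605.
Distances: root-2 1.414 (Δ 0.191); golden ratio 1.618 (Δ 0.013); root-5 2.236 (Δ 0.631); root-3 1.732 (Δ 0.127); 5:3 1.667 (Δ 0.062).

golden ratio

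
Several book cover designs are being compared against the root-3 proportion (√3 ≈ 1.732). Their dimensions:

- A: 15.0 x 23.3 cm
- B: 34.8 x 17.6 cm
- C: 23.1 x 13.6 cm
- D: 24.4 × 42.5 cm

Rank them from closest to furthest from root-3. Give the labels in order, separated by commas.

D, C, A, B

Ratios: A = 23.3 / 15.0 ≈ 1.553; B = 34.8 / 17.6 ≈ 1.977; C = 23.1 / 13.6 ≈ 1.699; D = 42.5 / 24.4 ≈ 1.742.
|Δ from 1.732|: A 0.179; B 0.245; C 0.033; D 0.010.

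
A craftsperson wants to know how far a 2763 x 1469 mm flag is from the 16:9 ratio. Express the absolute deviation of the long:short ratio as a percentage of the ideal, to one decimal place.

Ratio = 2763 / 1469 ≈ 1.8809.
Ideal 16:9 ≈ 1.7778. |1.8809 − 1.7778| / 1.7778 ≈ 5.80% → 5.8%.

5.8%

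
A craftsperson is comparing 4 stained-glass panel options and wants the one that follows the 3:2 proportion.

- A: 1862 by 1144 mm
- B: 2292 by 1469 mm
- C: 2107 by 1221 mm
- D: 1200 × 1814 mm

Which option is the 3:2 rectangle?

D

Ratios (long/short): A ≈ 1.628; B ≈ 1.560; C ≈ 1.726; D ≈ 1.512.
3:2 ≈ 1.500; option D is nearest (Δ 0.012).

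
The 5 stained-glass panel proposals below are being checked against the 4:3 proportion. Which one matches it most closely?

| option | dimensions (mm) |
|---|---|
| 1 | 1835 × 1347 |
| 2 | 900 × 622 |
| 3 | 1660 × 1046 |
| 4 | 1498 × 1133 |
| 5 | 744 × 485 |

4

Target 4:3 ≈ 1.333.
1: 1.362 (Δ0.029)  2: 1.447 (Δ0.114)  3: 1.587 (Δ0.254)  4: 1.322 (Δ0.011)  5: 1.534 (Δ0.201)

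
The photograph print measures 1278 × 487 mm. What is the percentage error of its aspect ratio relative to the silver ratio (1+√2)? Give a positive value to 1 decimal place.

Ratio = 1278 / 487 ≈ 2.6242.
Ideal silver ratio ≈ 2.4142. |2.6242 − 2.4142| / 2.4142 ≈ 8.70% → 8.7%.

8.7%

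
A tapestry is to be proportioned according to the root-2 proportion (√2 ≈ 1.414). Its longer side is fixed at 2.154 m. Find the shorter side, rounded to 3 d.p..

root-2 ≈ 1.41421.
Shorter side = 2.154 ÷ 1.41421 ≈ 1.52311 → 1.523 m.

1.523 m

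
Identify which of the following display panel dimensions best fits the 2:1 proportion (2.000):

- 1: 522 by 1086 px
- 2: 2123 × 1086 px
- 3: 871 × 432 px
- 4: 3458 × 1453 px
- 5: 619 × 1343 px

3

Ratios (long/short): 1 ≈ 2.080; 2 ≈ 1.955; 3 ≈ 2.016; 4 ≈ 2.380; 5 ≈ 2.170.
2:1 ≈ 2.000; option 3 is nearest (Δ 0.016).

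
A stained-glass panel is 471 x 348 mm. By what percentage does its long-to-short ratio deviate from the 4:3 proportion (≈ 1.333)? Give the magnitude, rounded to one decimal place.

1.5%

Ratio = 471 / 348 ≈ 1.3534.
Ideal 4:3 ≈ 1.3333. |1.3534 − 1.3333| / 1.3333 ≈ 1.51% → 1.5%.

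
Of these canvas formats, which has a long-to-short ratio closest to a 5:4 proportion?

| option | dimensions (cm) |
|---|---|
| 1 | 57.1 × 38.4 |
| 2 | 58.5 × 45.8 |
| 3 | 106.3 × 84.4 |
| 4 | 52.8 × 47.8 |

3

Ratios (long/short): 1 ≈ 1.487; 2 ≈ 1.277; 3 ≈ 1.259; 4 ≈ 1.105.
5:4 ≈ 1.250; option 3 is nearest (Δ 0.009).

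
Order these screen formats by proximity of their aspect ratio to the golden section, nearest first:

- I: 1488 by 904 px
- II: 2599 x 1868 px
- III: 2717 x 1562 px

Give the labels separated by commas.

I, III, II

Ratios: I = 1488 / 904 ≈ 1.646; II = 2599 / 1868 ≈ 1.391; III = 2717 / 1562 ≈ 1.739.
|Δ from 1.618|: I 0.028; II 0.227; III 0.121.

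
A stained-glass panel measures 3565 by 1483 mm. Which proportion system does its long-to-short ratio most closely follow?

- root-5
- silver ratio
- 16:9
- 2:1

silver ratio

3565/1483 ≈ 2.404. Nearest candidates are silver ratio (2.414, off by 0.010) and root-5 (2.236, off by 0.168).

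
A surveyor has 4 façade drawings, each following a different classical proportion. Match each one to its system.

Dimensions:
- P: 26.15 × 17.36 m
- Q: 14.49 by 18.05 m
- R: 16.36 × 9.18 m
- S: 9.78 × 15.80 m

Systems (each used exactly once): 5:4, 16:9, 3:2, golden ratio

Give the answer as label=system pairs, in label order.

P=3:2, Q=5:4, R=16:9, S=golden ratio

P = 26.15/17.36 ≈ 1.506 → 3:2 (1.500)
Q = 18.05/14.49 ≈ 1.246 → 5:4 (1.250)
R = 16.36/9.18 ≈ 1.782 → 16:9 (1.778)
S = 15.80/9.78 ≈ 1.616 → golden ratio (1.618)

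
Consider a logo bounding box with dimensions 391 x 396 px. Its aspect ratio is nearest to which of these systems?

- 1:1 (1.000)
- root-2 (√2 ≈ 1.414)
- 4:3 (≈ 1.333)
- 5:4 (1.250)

1:1

396/391 ≈ 1.013. Nearest candidates are 1:1 (1.000, off by 0.013) and 5:4 (1.250, off by 0.237).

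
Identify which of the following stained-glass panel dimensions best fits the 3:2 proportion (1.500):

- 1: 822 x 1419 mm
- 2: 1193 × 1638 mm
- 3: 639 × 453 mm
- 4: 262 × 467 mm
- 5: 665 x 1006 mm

Target 3:2 ≈ 1.500.
1: 1.726 (Δ0.226)  2: 1.373 (Δ0.127)  3: 1.411 (Δ0.089)  4: 1.782 (Δ0.282)  5: 1.513 (Δ0.013)

5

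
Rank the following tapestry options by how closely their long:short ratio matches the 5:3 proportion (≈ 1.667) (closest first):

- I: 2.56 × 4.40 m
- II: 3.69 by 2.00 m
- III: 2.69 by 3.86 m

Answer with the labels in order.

Ratios: I = 4.40 / 2.56 ≈ 1.719; II = 3.69 / 2.00 ≈ 1.845; III = 3.86 / 2.69 ≈ 1.435.
|Δ from 1.667|: I 0.052; II 0.178; III 0.232.

I, II, III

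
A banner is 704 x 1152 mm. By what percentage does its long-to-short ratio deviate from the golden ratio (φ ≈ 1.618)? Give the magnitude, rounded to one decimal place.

1.1%

Ratio = 1152 / 704 ≈ 1.6364.
Ideal golden ratio ≈ 1.6180. |1.6364 − 1.6180| / 1.6180 ≈ 1.14% → 1.1%.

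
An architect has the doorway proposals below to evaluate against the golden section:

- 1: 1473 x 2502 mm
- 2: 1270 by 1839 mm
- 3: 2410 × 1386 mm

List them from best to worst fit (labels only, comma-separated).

1: 2502/1473 ≈ 1.699 → |1.699 − 1.618| = 0.081
2: 1839/1270 ≈ 1.448 → |1.448 − 1.618| = 0.170
3: 2410/1386 ≈ 1.739 → |1.739 − 1.618| = 0.121

1, 3, 2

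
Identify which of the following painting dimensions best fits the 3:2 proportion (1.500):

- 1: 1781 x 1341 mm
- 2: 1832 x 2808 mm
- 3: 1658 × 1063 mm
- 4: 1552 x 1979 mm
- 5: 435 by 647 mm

Ratios (long/short): 1 ≈ 1.328; 2 ≈ 1.533; 3 ≈ 1.560; 4 ≈ 1.275; 5 ≈ 1.487.
3:2 ≈ 1.500; option 5 is nearest (Δ 0.013).

5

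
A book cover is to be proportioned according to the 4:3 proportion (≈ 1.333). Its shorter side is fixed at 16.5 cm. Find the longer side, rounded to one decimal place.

22.0 cm

4:3 ≈ 1.33333.
Longer side = 16.5 × 1.33333 ≈ 22.000 → 22.0 cm.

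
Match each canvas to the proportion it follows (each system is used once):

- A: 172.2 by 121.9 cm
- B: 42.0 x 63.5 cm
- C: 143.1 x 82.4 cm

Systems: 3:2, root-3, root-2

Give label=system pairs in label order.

Ratios: A ≈ 1.413; B ≈ 1.512; C ≈ 1.737.
Targets: 3:2 ≈ 1.500; root-3 ≈ 1.732; root-2 ≈ 1.414.

A=root-2, B=3:2, C=root-3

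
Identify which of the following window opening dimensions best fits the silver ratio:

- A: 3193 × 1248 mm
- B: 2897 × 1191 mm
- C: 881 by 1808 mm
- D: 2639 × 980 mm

B

Target silver ratio ≈ 2.414.
A: 2.558 (Δ0.144)  B: 2.432 (Δ0.018)  C: 2.052 (Δ0.362)  D: 2.693 (Δ0.279)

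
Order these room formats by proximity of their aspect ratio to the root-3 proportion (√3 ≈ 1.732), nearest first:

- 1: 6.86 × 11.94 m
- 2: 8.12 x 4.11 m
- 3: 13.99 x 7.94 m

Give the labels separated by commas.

1: 11.94/6.86 ≈ 1.741 → |1.741 − 1.732| = 0.009
2: 8.12/4.11 ≈ 1.976 → |1.976 − 1.732| = 0.244
3: 13.99/7.94 ≈ 1.762 → |1.762 − 1.732| = 0.030

1, 3, 2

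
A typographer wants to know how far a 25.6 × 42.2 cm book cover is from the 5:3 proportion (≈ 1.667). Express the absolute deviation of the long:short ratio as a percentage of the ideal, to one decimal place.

Ratio = 42.2 / 25.6 ≈ 1.6484.
Ideal 5:3 ≈ 1.6667. |1.6484 − 1.6667| / 1.6667 ≈ 1.10% → 1.1%.

1.1%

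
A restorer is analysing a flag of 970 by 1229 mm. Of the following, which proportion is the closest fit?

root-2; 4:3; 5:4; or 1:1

5:4

1229/970 ≈ 1.267. Nearest candidates are 5:4 (1.250, off by 0.017) and 4:3 (1.333, off by 0.066).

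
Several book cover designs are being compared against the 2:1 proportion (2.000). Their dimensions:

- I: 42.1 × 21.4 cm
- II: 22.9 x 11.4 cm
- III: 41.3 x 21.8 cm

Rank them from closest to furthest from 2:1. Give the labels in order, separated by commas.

I: 42.1/21.4 ≈ 1.967 → |1.967 − 2.000| = 0.033
II: 22.9/11.4 ≈ 2.009 → |2.009 − 2.000| = 0.009
III: 41.3/21.8 ≈ 1.894 → |1.894 − 2.000| = 0.106

II, I, III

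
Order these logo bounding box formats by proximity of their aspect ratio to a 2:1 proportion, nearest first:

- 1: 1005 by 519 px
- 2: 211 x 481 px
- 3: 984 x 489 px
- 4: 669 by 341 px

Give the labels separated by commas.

3, 4, 1, 2

Ratios: 1 = 1005 / 519 ≈ 1.936; 2 = 481 / 211 ≈ 2.280; 3 = 984 / 489 ≈ 2.012; 4 = 669 / 341 ≈ 1.962.
|Δ from 2.000|: 1 0.064; 2 0.280; 3 0.012; 4 0.038.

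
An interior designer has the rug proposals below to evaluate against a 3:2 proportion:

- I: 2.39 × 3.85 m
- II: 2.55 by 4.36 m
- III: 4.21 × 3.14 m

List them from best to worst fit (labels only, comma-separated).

I, III, II

I: 3.85/2.39 ≈ 1.611 → |1.611 − 1.500| = 0.111
II: 4.36/2.55 ≈ 1.710 → |1.710 − 1.500| = 0.210
III: 4.21/3.14 ≈ 1.341 → |1.341 − 1.500| = 0.159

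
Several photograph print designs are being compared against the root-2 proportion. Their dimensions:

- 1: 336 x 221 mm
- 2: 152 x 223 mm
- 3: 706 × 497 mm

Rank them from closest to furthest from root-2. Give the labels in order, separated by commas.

1: 336/221 ≈ 1.520 → |1.520 − 1.414| = 0.106
2: 223/152 ≈ 1.467 → |1.467 − 1.414| = 0.053
3: 706/497 ≈ 1.421 → |1.421 − 1.414| = 0.007

3, 2, 1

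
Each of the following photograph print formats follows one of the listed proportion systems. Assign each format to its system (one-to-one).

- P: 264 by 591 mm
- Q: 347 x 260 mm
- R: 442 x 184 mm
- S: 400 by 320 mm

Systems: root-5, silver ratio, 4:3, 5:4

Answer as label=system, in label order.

P = 591/264 ≈ 2.239 → root-5 (2.236)
Q = 347/260 ≈ 1.335 → 4:3 (1.333)
R = 442/184 ≈ 2.402 → silver ratio (2.414)
S = 400/320 ≈ 1.250 → 5:4 (1.250)

P=root-5, Q=4:3, R=silver ratio, S=5:4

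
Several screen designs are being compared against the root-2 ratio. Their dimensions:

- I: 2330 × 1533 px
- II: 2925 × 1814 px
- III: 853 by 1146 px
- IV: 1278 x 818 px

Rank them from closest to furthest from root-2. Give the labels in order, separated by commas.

III, I, IV, II

Ratios: I = 2330 / 1533 ≈ 1.520; II = 2925 / 1814 ≈ 1.612; III = 1146 / 853 ≈ 1.343; IV = 1278 / 818 ≈ 1.562.
|Δ from 1.414|: I 0.106; II 0.198; III 0.071; IV 0.148.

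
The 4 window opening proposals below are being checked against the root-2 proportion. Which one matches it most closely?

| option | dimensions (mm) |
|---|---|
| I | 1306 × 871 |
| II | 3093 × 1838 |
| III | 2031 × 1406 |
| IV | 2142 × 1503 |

Ratios (long/short): I ≈ 1.499; II ≈ 1.683; III ≈ 1.445; IV ≈ 1.425.
root-2 ≈ 1.414; option IV is nearest (Δ 0.011).

IV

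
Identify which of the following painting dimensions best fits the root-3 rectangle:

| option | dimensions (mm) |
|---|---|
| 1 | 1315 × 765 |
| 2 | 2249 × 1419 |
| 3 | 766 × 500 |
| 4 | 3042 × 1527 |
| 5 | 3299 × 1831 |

1

Ratios (long/short): 1 ≈ 1.719; 2 ≈ 1.585; 3 ≈ 1.532; 4 ≈ 1.992; 5 ≈ 1.802.
root-3 ≈ 1.732; option 1 is nearest (Δ 0.013).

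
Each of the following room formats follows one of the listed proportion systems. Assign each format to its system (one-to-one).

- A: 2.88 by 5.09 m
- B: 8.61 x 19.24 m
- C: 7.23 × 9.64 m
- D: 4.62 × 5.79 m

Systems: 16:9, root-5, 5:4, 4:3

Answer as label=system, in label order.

Ratios: A ≈ 1.767; B ≈ 2.235; C ≈ 1.333; D ≈ 1.253.
Targets: 16:9 ≈ 1.778; root-5 ≈ 2.236; 5:4 ≈ 1.250; 4:3 ≈ 1.333.

A=16:9, B=root-5, C=4:3, D=5:4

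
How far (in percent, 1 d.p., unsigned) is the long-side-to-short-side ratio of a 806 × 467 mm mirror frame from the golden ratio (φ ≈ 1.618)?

6.7%

Ratio = 806 / 467 ≈ 1.7259.
Ideal golden ratio ≈ 1.6180. |1.7259 − 1.6180| / 1.6180 ≈ 6.67% → 6.7%.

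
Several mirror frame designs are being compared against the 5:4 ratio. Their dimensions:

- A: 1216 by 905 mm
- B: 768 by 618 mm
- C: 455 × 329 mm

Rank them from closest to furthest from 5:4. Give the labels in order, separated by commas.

A: 1216/905 ≈ 1.344 → |1.344 − 1.250| = 0.094
B: 768/618 ≈ 1.243 → |1.243 − 1.250| = 0.007
C: 455/329 ≈ 1.383 → |1.383 − 1.250| = 0.133

B, A, C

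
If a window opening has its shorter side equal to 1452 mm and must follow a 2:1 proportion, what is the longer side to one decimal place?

2904.0 mm

2:1 = 2.00000.
Longer side = 1452 × 2.00000 ≈ 2904.000 → 2904.0 mm.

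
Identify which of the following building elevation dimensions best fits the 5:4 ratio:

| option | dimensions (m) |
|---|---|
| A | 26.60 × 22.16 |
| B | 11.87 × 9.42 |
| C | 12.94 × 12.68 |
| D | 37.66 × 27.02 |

Ratios (long/short): A ≈ 1.200; B ≈ 1.260; C ≈ 1.021; D ≈ 1.394.
5:4 ≈ 1.250; option B is nearest (Δ 0.010).

B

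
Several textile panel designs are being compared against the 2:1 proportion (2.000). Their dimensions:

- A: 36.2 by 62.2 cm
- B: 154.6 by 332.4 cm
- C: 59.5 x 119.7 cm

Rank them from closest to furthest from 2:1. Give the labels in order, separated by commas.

C, B, A

A: 62.2/36.2 ≈ 1.718 → |1.718 − 2.000| = 0.282
B: 332.4/154.6 ≈ 2.150 → |2.150 − 2.000| = 0.150
C: 119.7/59.5 ≈ 2.012 → |2.012 − 2.000| = 0.012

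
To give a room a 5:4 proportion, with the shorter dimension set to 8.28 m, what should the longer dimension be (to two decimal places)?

5:4 = 1.25000.
Longer side = 8.28 × 1.25000 ≈ 10.3500 → 10.35 m.

10.35 m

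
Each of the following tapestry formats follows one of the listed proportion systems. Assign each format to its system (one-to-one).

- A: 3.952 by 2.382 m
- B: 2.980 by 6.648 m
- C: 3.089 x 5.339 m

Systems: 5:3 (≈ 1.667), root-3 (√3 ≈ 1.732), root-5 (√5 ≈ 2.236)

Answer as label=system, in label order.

A=5:3, B=root-5, C=root-3

Ratios: A ≈ 1.659; B ≈ 2.231; C ≈ 1.728.
Targets: 5:3 ≈ 1.667; root-3 ≈ 1.732; root-5 ≈ 2.236.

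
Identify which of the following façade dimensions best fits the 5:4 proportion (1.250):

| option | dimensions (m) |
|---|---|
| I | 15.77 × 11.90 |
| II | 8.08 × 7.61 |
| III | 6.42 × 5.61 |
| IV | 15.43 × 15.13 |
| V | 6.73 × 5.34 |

V

Target 5:4 ≈ 1.250.
I: 1.325 (Δ0.075)  II: 1.062 (Δ0.188)  III: 1.144 (Δ0.106)  IV: 1.020 (Δ0.230)  V: 1.260 (Δ0.010)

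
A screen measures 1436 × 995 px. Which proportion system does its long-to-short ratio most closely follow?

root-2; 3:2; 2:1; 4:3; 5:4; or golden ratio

Ratio = 1436 / 995 ≈ 1.443.
Distances: root-2 1.414 (Δ 0.029); 3:2 1.500 (Δ 0.057); 2:1 2.000 (Δ 0.557); 4:3 1.333 (Δ 0.110); 5:4 1.250 (Δ 0.193); golden ratio 1.618 (Δ 0.175).

root-2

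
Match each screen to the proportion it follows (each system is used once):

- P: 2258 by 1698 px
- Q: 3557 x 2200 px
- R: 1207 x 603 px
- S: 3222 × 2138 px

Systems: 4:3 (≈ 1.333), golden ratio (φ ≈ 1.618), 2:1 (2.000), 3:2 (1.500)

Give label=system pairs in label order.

Ratios: P ≈ 1.330; Q ≈ 1.617; R ≈ 2.002; S ≈ 1.507.
Targets: 4:3 ≈ 1.333; golden ratio ≈ 1.618; 2:1 ≈ 2.000; 3:2 ≈ 1.500.

P=4:3, Q=golden ratio, R=2:1, S=3:2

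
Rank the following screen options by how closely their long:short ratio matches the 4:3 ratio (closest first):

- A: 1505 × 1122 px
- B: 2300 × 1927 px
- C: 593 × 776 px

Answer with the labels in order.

A: 1505/1122 ≈ 1.341 → |1.341 − 1.333| = 0.008
B: 2300/1927 ≈ 1.194 → |1.194 − 1.333| = 0.139
C: 776/593 ≈ 1.309 → |1.309 − 1.333| = 0.024

A, C, B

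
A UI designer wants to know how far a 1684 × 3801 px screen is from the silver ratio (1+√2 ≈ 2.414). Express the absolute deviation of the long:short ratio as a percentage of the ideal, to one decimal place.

6.5%

Ratio = 3801 / 1684 ≈ 2.2571.
Ideal silver ratio ≈ 2.4142. |2.2571 − 2.4142| / 2.4142 ≈ 6.51% → 6.5%.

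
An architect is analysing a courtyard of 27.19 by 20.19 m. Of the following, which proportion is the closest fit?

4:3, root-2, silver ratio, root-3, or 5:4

Ratio = 27.19 / 20.19 ≈ 1.347.
Distances: 4:3 1.333 (Δ 0.014); root-2 1.414 (Δ 0.067); silver ratio 2.414 (Δ 1.067); root-3 1.732 (Δ 0.385); 5:4 1.250 (Δ 0.097).

4:3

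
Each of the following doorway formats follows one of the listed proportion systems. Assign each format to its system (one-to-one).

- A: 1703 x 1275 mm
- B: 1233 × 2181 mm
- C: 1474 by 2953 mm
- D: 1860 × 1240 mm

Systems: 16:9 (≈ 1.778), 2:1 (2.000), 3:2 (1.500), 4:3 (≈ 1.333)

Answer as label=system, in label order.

A=4:3, B=16:9, C=2:1, D=3:2

Ratios: A ≈ 1.336; B ≈ 1.769; C ≈ 2.003; D ≈ 1.500.
Targets: 16:9 ≈ 1.778; 2:1 ≈ 2.000; 3:2 ≈ 1.500; 4:3 ≈ 1.333.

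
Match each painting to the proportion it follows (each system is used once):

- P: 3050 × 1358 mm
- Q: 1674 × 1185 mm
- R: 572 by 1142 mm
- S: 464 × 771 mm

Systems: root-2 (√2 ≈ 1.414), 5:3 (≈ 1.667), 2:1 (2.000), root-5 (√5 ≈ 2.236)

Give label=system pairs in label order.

P=root-5, Q=root-2, R=2:1, S=5:3

P = 3050/1358 ≈ 2.246 → root-5 (2.236)
Q = 1674/1185 ≈ 1.413 → root-2 (1.414)
R = 1142/572 ≈ 1.997 → 2:1 (2.000)
S = 771/464 ≈ 1.662 → 5:3 (1.667)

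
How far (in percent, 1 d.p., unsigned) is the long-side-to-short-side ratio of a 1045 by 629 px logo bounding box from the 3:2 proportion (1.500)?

Ratio = 1045 / 629 ≈ 1.6614.
Ideal 3:2 = 1.5000. |1.6614 − 1.5000| / 1.5000 ≈ 10.76% → 10.8%.

10.8%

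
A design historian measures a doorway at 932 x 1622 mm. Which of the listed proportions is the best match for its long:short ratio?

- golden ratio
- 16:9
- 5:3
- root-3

1622/932 ≈ 1.740. Nearest candidates are root-3 (1.732, off by 0.008) and 16:9 (1.778, off by 0.038).

root-3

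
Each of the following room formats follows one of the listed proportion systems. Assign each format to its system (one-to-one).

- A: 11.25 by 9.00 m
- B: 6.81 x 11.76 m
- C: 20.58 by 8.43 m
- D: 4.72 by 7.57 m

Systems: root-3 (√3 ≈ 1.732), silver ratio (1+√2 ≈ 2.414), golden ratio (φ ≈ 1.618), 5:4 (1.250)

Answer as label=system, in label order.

Ratios: A ≈ 1.250; B ≈ 1.727; C ≈ 2.441; D ≈ 1.604.
Targets: root-3 ≈ 1.732; silver ratio ≈ 2.414; golden ratio ≈ 1.618; 5:4 ≈ 1.250.

A=5:4, B=root-3, C=silver ratio, D=golden ratio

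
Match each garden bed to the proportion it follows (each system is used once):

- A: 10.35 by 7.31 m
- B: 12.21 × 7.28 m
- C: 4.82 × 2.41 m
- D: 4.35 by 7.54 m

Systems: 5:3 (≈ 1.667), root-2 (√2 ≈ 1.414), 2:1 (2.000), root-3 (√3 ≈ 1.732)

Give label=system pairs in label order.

Ratios: A ≈ 1.416; B ≈ 1.677; C ≈ 2.000; D ≈ 1.733.
Targets: 5:3 ≈ 1.667; root-2 ≈ 1.414; 2:1 ≈ 2.000; root-3 ≈ 1.732.

A=root-2, B=5:3, C=2:1, D=root-3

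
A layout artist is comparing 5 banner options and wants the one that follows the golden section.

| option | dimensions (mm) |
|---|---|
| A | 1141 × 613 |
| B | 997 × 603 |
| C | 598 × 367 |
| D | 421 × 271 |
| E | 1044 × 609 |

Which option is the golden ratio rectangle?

C

Ratios (long/short): A ≈ 1.861; B ≈ 1.653; C ≈ 1.629; D ≈ 1.554; E ≈ 1.714.
golden ratio ≈ 1.618; option C is nearest (Δ 0.011).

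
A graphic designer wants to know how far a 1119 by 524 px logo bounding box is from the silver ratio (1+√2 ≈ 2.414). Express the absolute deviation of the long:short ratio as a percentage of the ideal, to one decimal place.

Ratio = 1119 / 524 ≈ 2.1355.
Ideal silver ratio ≈ 2.4142. |2.1355 − 2.4142| / 2.4142 ≈ 11.54% → 11.5%.

11.5%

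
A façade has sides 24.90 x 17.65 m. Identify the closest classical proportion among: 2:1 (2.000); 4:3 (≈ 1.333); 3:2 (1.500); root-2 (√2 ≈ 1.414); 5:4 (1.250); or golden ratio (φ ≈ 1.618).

Ratio = 24.90 / 17.65 ≈ 1.411.
Distances: 2:1 2.000 (Δ 0.589); 4:3 1.333 (Δ 0.078); 3:2 1.500 (Δ 0.089); root-2 1.414 (Δ 0.003); 5:4 1.250 (Δ 0.161); golden ratio 1.618 (Δ 0.207).

root-2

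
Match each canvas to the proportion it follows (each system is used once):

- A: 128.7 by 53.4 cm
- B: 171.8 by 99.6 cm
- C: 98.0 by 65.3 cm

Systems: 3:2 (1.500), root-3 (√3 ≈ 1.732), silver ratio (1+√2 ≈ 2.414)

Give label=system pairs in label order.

A=silver ratio, B=root-3, C=3:2

Ratios: A ≈ 2.410; B ≈ 1.725; C ≈ 1.501.
Targets: 3:2 ≈ 1.500; root-3 ≈ 1.732; silver ratio ≈ 2.414.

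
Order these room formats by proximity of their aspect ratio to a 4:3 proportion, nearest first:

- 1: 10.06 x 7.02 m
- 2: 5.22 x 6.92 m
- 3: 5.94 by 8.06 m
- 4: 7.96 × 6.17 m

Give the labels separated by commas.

2, 3, 4, 1

1: 10.06/7.02 ≈ 1.433 → |1.433 − 1.333| = 0.100
2: 6.92/5.22 ≈ 1.326 → |1.326 − 1.333| = 0.007
3: 8.06/5.94 ≈ 1.357 → |1.357 − 1.333| = 0.024
4: 7.96/6.17 ≈ 1.290 → |1.290 − 1.333| = 0.043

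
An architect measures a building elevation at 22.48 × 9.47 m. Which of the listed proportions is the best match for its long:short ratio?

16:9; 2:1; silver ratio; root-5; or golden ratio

silver ratio

Ratio = 22.48 / 9.47 ≈ 2.374.
Distances: 16:9 1.778 (Δ 0.596); 2:1 2.000 (Δ 0.374); silver ratio 2.414 (Δ 0.040); root-5 2.236 (Δ 0.138); golden ratio 1.618 (Δ 0.756).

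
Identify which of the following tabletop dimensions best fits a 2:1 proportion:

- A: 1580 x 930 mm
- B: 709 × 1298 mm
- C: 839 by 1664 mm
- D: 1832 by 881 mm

C

Ratios (long/short): A ≈ 1.699; B ≈ 1.831; C ≈ 1.983; D ≈ 2.079.
2:1 ≈ 2.000; option C is nearest (Δ 0.017).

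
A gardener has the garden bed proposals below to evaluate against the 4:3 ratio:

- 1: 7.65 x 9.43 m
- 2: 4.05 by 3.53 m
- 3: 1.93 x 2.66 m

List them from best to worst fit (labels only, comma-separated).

1: 9.43/7.65 ≈ 1.233 → |1.233 − 1.333| = 0.100
2: 4.05/3.53 ≈ 1.147 → |1.147 − 1.333| = 0.186
3: 2.66/1.93 ≈ 1.378 → |1.378 − 1.333| = 0.045

3, 1, 2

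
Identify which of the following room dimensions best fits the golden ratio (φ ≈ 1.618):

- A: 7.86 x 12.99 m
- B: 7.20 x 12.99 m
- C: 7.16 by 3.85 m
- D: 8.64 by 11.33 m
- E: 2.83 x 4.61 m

E

Target golden ratio ≈ 1.618.
A: 1.653 (Δ0.035)  B: 1.804 (Δ0.186)  C: 1.860 (Δ0.242)  D: 1.311 (Δ0.307)  E: 1.629 (Δ0.011)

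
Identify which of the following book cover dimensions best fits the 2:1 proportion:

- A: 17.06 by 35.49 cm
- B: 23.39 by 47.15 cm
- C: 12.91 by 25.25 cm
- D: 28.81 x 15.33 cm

B

Ratios (long/short): A ≈ 2.080; B ≈ 2.016; C ≈ 1.956; D ≈ 1.879.
2:1 ≈ 2.000; option B is nearest (Δ 0.016).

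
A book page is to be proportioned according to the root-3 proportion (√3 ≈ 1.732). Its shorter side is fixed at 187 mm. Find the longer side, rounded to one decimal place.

root-3 ≈ 1.73205.
Longer side = 187 × 1.73205 ≈ 323.893 → 323.9 mm.

323.9 mm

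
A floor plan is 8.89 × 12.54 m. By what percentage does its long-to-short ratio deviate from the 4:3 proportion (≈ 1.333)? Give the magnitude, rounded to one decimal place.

5.8%

Ratio = 12.54 / 8.89 ≈ 1.4106.
Ideal 4:3 ≈ 1.3333. |1.4106 − 1.3333| / 1.3333 ≈ 5.80% → 5.8%.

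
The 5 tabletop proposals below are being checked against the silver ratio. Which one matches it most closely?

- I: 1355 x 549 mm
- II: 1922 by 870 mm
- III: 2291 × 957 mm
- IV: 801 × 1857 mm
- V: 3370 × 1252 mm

Ratios (long/short): I ≈ 2.468; II ≈ 2.209; III ≈ 2.394; IV ≈ 2.318; V ≈ 2.692.
silver ratio ≈ 2.414; option III is nearest (Δ 0.020).

III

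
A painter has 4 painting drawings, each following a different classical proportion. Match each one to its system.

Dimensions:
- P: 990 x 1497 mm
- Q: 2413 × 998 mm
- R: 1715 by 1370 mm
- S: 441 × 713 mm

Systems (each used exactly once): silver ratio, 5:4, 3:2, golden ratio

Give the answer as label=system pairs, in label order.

P=3:2, Q=silver ratio, R=5:4, S=golden ratio

P = 1497/990 ≈ 1.512 → 3:2 (1.500)
Q = 2413/998 ≈ 2.418 → silver ratio (2.414)
R = 1715/1370 ≈ 1.252 → 5:4 (1.250)
S = 713/441 ≈ 1.617 → golden ratio (1.618)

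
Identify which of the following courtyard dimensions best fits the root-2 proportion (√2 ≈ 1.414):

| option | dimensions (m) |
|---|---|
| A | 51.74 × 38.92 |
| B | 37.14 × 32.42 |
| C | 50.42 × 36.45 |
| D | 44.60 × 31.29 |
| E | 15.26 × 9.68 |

D

Ratios (long/short): A ≈ 1.329; B ≈ 1.146; C ≈ 1.383; D ≈ 1.425; E ≈ 1.576.
root-2 ≈ 1.414; option D is nearest (Δ 0.011).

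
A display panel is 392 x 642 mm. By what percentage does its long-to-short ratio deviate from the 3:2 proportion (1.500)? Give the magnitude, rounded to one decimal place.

Ratio = 642 / 392 ≈ 1.6378.
Ideal 3:2 = 1.5000. |1.6378 − 1.5000| / 1.5000 ≈ 9.19% → 9.2%.

9.2%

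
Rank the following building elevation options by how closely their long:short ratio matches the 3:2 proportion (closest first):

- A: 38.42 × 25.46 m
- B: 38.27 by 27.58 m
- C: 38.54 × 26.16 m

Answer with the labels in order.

A: 38.42/25.46 ≈ 1.509 → |1.509 − 1.500| = 0.009
B: 38.27/27.58 ≈ 1.388 → |1.388 − 1.500| = 0.112
C: 38.54/26.16 ≈ 1.473 → |1.473 − 1.500| = 0.027

A, C, B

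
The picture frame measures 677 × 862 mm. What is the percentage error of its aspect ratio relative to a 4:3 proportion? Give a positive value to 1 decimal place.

4.5%

Ratio = 862 / 677 ≈ 1.2733.
Ideal 4:3 ≈ 1.3333. |1.2733 − 1.3333| / 1.3333 ≈ 4.50% → 4.5%.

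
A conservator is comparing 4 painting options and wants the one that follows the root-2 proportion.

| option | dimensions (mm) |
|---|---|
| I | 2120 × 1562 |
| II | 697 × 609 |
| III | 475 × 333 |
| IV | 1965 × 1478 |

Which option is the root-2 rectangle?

Ratios (long/short): I ≈ 1.357; II ≈ 1.144; III ≈ 1.426; IV ≈ 1.329.
root-2 ≈ 1.414; option III is nearest (Δ 0.012).

III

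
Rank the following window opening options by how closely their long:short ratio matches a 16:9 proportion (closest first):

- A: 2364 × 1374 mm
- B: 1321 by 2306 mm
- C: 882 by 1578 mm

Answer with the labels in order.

Ratios: A = 2364 / 1374 ≈ 1.721; B = 2306 / 1321 ≈ 1.746; C = 1578 / 882 ≈ 1.789.
|Δ from 1.778|: A 0.057; B 0.032; C 0.011.

C, B, A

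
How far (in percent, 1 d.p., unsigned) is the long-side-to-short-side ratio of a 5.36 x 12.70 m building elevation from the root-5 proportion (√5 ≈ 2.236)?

6.0%

Ratio = 12.70 / 5.36 ≈ 2.3694.
Ideal root-5 ≈ 2.2361. |2.3694 − 2.2361| / 2.2361 ≈ 5.96% → 6.0%.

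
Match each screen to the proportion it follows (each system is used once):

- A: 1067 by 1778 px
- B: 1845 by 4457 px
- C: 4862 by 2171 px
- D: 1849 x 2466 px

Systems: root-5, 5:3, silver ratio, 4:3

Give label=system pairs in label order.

Ratios: A ≈ 1.666; B ≈ 2.416; C ≈ 2.240; D ≈ 1.334.
Targets: root-5 ≈ 2.236; 5:3 ≈ 1.667; silver ratio ≈ 2.414; 4:3 ≈ 1.333.

A=5:3, B=silver ratio, C=root-5, D=4:3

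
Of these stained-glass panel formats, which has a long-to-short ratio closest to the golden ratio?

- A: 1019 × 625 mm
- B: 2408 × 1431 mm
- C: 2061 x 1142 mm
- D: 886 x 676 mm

A

Target golden ratio ≈ 1.618.
A: 1.630 (Δ0.012)  B: 1.683 (Δ0.065)  C: 1.805 (Δ0.187)  D: 1.311 (Δ0.307)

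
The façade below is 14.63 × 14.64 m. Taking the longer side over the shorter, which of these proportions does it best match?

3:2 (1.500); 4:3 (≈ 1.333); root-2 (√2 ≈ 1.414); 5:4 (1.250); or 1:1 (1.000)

1:1

14.64/14.63 ≈ 1.001. Nearest candidates are 1:1 (1.000, off by 0.001) and 5:4 (1.250, off by 0.249).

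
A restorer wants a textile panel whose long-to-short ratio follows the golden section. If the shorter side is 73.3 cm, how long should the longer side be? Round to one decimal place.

118.6 cm

golden ratio ≈ 1.61803.
Longer side = 73.3 × 1.61803 ≈ 118.602 → 118.6 cm.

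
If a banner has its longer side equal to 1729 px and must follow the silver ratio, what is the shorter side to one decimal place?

silver ratio ≈ 2.41421.
Shorter side = 1729 ÷ 2.41421 ≈ 716.176 → 716.2 px.

716.2 px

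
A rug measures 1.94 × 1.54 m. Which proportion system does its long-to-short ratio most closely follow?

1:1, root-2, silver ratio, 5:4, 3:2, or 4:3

Ratio = 1.94 / 1.54 ≈ 1.260.
Distances: 1:1 1.000 (Δ 0.260); root-2 1.414 (Δ 0.154); silver ratio 2.414 (Δ 1.154); 5:4 1.250 (Δ 0.010); 3:2 1.500 (Δ 0.240); 4:3 1.333 (Δ 0.073).

5:4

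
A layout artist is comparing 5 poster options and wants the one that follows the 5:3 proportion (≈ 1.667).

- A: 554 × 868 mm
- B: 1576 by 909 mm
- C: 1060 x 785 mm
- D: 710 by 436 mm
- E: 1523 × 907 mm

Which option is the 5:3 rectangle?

Target 5:3 ≈ 1.667.
A: 1.567 (Δ0.100)  B: 1.734 (Δ0.067)  C: 1.350 (Δ0.317)  D: 1.628 (Δ0.039)  E: 1.679 (Δ0.012)

E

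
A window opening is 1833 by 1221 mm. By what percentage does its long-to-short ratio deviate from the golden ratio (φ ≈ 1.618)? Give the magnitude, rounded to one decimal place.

7.2%

Ratio = 1833 / 1221 ≈ 1.5012.
Ideal golden ratio ≈ 1.6180. |1.5012 − 1.6180| / 1.6180 ≈ 7.22% → 7.2%.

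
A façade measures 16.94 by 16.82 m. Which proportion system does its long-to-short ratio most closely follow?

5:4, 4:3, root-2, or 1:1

16.94/16.82 ≈ 1.007. Nearest candidates are 1:1 (1.000, off by 0.007) and 5:4 (1.250, off by 0.243).

1:1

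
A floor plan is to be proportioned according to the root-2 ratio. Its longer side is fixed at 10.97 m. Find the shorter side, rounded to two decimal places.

root-2 ≈ 1.41421.
Shorter side = 10.97 ÷ 1.41421 ≈ 7.7570 → 7.76 m.

7.76 m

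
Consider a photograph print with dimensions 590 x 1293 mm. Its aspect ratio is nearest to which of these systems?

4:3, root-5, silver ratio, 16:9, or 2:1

root-5

1293/590 ≈ 2.192. Nearest candidates are root-5 (2.236, off by 0.044) and 2:1 (2.000, off by 0.192).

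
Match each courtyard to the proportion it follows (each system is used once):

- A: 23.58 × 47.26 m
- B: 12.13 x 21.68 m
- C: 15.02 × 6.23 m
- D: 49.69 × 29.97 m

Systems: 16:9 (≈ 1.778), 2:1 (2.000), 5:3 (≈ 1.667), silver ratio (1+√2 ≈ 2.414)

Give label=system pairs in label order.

A = 47.26/23.58 ≈ 2.004 → 2:1 (2.000)
B = 21.68/12.13 ≈ 1.787 → 16:9 (1.778)
C = 15.02/6.23 ≈ 2.411 → silver ratio (2.414)
D = 49.69/29.97 ≈ 1.658 → 5:3 (1.667)

A=2:1, B=16:9, C=silver ratio, D=5:3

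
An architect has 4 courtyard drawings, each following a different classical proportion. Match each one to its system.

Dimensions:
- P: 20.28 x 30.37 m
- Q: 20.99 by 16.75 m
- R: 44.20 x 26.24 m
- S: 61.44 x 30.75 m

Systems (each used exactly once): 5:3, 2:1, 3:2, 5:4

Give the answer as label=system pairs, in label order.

P = 30.37/20.28 ≈ 1.498 → 3:2 (1.500)
Q = 20.99/16.75 ≈ 1.253 → 5:4 (1.250)
R = 44.20/26.24 ≈ 1.684 → 5:3 (1.667)
S = 61.44/30.75 ≈ 1.998 → 2:1 (2.000)

P=3:2, Q=5:4, R=5:3, S=2:1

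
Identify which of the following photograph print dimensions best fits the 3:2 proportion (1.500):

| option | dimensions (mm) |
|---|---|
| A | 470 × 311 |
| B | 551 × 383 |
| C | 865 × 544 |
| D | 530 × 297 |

A

Target 3:2 ≈ 1.500.
A: 1.511 (Δ0.011)  B: 1.439 (Δ0.061)  C: 1.590 (Δ0.090)  D: 1.785 (Δ0.285)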